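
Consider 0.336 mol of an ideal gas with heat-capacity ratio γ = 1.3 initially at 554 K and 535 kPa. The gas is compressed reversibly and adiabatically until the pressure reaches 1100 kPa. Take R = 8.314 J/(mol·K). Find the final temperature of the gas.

654 K

V₁ = nRT₁/P₁ = 0.336×8.314×554/535 = 2.89 L.
Adiabatic: T₂/T₁ = (P₂/P₁)^((γ−1)/γ) ⇒ T₂ = 554×(2.06)^0.231 = 654 K; V₂ = 1.66 L.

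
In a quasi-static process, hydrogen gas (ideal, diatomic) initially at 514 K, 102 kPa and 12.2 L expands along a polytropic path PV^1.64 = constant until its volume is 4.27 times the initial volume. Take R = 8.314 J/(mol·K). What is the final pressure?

Polytropic n=1.64: T₂ = T₁(V₁/V₂)^(n−1) = 514×(0.234)^0.64 = 203 K; P₂ = P₁(V₁/V₂)^n = 9.43 kPa.

9.43 kPa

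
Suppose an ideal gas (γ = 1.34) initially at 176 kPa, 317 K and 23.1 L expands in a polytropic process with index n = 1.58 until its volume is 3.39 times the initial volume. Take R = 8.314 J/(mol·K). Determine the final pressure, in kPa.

25.6 kPa

Polytropic n=1.58: T₂ = T₁(V₁/V₂)^(n−1) = 317×(0.295)^0.58 = 156 K; P₂ = P₁(V₁/V₂)^n = 25.6 kPa.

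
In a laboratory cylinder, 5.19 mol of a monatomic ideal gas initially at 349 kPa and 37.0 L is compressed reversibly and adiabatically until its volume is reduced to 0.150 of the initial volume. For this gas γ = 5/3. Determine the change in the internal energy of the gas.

49200 J

T₁ = P₁V₁/(nR) = 349×37.0/(5.19×8.314) = 299 K.
Adiabatic: TV^(γ−1) = const ⇒ T₂ = 299×(6.67)^0.667 = 1060 K; PV^γ = const ⇒ P₂ = 8240 kPa.
For an ideal gas ΔU = nCvΔT with Cv = (3/2)R = 12.5 J/(mol·K).
ΔU = 5.19×12.5×(1060−299) = 49200 J.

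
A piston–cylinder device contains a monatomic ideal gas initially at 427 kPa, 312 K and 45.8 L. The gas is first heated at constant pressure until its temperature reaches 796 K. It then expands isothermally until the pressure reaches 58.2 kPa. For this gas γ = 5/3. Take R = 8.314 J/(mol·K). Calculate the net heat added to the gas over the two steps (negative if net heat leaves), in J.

175000 J

n = P₁V₁/(RT₁) = 427×45.8/(8.314×312) = 7.54 mol.
Step 1 — Isobaric: P stays 427 kPa; V/T = const ⇒ T₂ = 796 K, V₂ = 117 L.
W = PΔV = 427×(117−45.8) kPa·L = 30300 J.
ΔU = nCvΔT = 7.54×12.5×(796−312) = 45500 J.
Q = ΔU + W = nCpΔT = 75800 J.
State after step 1: P = 427 kPa, V = 117 L, T = 796 K.
Step 2 — Isothermal: T stays 796 K; PV = const ⇒ V₂ = 857 L, P₂ = 58.2 kPa.
ΔU = 0 (ideal gas, T constant).
W = nRT ln(V₂/V₁) = 7.54×8.314×796×ln(7.34) = 99400 J.
Q = ΔU + W = 99400 J.
Net over both steps: W = 130000 J, Q = 175000 J, ΔU = 45500 J.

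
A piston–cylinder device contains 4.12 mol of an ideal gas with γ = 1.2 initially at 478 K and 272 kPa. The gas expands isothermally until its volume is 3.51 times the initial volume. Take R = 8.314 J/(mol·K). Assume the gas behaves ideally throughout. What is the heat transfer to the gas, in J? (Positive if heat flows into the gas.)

20600 J

V₁ = nRT₁/P₁ = 4.12×8.314×478/272 = 60.2 L.
Isothermal: T stays 478 K; PV = const ⇒ V₂ = 211 L, P₂ = 77.5 kPa.
ΔU = 0 (ideal gas, T constant).
W = nRT ln(V₂/V₁) = 4.12×8.314×478×ln(3.51) = 20600 J.
Q = ΔU + W = 20600 J.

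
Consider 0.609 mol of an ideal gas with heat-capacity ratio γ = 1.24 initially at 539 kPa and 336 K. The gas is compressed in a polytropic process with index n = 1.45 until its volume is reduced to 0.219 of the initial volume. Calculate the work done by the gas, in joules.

V₁ = nRT₁/P₁ = 0.609×8.314×336/539 = 3.16 L.
Polytropic n=1.45: T₂ = T₁(V₁/V₂)^(n−1) = 336×(4.57)^0.45 = 665 K; P₂ = P₁(V₁/V₂)^n = 4870 kPa.
W = (P₁V₁−P₂V₂)/(n−1) = (539×3.16−4870×0.691)/0.45 = -3710 J.

-3710 J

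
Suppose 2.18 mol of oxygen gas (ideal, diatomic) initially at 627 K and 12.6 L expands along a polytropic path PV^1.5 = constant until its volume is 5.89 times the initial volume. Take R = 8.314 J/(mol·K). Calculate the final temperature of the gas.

258 K

P₁ = nRT₁/V₁ = 2.18×8.314×627/12.6 = 902 kPa.
Polytropic n=1.5: T₂ = T₁(V₁/V₂)^(n−1) = 627×(0.170)^0.50 = 258 K; P₂ = P₁(V₁/V₂)^n = 63.1 kPa.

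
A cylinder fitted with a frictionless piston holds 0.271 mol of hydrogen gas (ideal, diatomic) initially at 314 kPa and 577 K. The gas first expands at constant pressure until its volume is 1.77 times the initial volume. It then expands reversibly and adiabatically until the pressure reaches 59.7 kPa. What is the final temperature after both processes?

636 K

V₁ = nRT₁/P₁ = 0.271×8.314×577/314 = 4.14 L.
Step 1 — Isobaric: P stays 314 kPa; V/T = const ⇒ T₂ = 1020 K, V₂ = 7.33 L.
W = PΔV = 314×(7.33−4.14) kPa·L = 1000 J.
ΔU = nCvΔT = 0.271×20.8×(1020−577) = 2500 J.
Q = ΔU + W = nCpΔT = 3500 J.
State after step 1: P = 314 kPa, V = 7.33 L, T = 1020 K.
Step 2 — Adiabatic: T₂/T₁ = (P₂/P₁)^((γ−1)/γ) ⇒ T₂ = 1020×(0.190)^0.286 = 636 K; V₂ = 24.0 L.
ΔU = nCvΔT = 0.271×20.8×(636−1020) = -2170 J.
Q = 0 for an adiabatic process, so W = −ΔU = 2170 J.
Net over both steps: W = 3170 J, Q = 3500 J, ΔU = 330 J.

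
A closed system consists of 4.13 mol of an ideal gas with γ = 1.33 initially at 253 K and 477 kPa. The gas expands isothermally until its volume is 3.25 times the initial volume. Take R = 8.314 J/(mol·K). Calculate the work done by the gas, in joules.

10200 J

V₁ = nRT₁/P₁ = 4.13×8.314×253/477 = 18.2 L.
Isothermal: T stays 253 K; PV = const ⇒ V₂ = 59.2 L, P₂ = 147 kPa.
W = nRT ln(V₂/V₁) = 4.13×8.314×253×ln(3.25) = 10200 J.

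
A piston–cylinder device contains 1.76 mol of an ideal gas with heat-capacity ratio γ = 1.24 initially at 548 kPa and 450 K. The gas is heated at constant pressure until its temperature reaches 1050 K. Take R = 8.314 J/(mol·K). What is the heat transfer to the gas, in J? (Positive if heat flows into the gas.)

45400 J

V₁ = nRT₁/P₁ = 1.76×8.314×450/548 = 12.0 L.
Isobaric: P stays 548 kPa; V/T = const ⇒ T₂ = 1050 K, V₂ = 28.0 L.
W = PΔV = 548×(28.0−12.0) kPa·L = 8780 J.
ΔU = nCvΔT = 1.76×34.6×(1050−450) = 36600 J.
Q = ΔU + W = nCpΔT = 45400 J.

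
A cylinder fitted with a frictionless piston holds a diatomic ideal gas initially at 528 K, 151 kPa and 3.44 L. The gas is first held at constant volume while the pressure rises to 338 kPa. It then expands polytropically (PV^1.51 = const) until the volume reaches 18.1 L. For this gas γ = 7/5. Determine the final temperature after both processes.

n = P₁V₁/(RT₁) = 151×3.44/(8.314×528) = 0.118 mol.
Step 1 — Isochoric: V stays 3.44 L; P/T = const ⇒ T₂ = 1180 K, P₂ = 338 kPa.
W = 0 (no volume change).
ΔU = nCvΔT = 0.118×20.8×(1180−528) = 1610 J.
Q = ΔU = 1610 J.
State after step 1: P = 338 kPa, V = 3.44 L, T = 1180 K.
Step 2 — Polytropic n=1.51: T₂ = T₁(V₁/V₂)^(n−1) = 1180×(0.190)^0.51 = 507 K; P₂ = P₁(V₁/V₂)^n = 27.5 kPa.
W = (P₁V₁−P₂V₂)/(n−1) = (338×3.44−27.5×18.1)/0.51 = 1300 J.
ΔU = nCvΔT = 0.118×20.8×(507−1180) = -1660 J.
Q = ΔU + W = -358 J.
Net over both steps: W = 1300 J, Q = 1250 J, ΔU = -52.2 J.

507 K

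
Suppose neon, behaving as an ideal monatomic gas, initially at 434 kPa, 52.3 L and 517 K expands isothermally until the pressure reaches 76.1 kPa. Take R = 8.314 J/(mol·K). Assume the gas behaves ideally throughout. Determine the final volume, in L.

298 L

Isothermal: T stays 517 K; PV = const ⇒ V₂ = 298 L, P₂ = 76.1 kPa.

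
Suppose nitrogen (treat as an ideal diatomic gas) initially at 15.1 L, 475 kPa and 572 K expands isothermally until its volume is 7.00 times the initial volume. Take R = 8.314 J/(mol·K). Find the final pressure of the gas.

Isothermal: T stays 572 K; PV = const ⇒ V₂ = 106 L, P₂ = 67.9 kPa.

67.9 kPa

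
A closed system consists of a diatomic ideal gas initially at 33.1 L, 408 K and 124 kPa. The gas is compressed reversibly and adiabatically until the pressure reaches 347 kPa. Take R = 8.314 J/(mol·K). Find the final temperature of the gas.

Adiabatic: T₂/T₁ = (P₂/P₁)^((γ−1)/γ) ⇒ T₂ = 408×(2.80)^0.286 = 547 K; V₂ = 15.9 L.

547 K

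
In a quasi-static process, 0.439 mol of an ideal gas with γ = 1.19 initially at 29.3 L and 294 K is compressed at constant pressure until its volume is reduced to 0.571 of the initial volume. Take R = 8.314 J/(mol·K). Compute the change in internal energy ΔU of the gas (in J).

P₁ = nRT₁/V₁ = 0.439×8.314×294/29.3 = 36.6 kPa.
Isobaric: P stays 36.6 kPa; V/T = const ⇒ T₂ = 168 K, V₂ = 16.7 L.
For an ideal gas ΔU = nCvΔT with Cv = R/(γ−1) = 43.8 J/(mol·K).
ΔU = 0.439×43.8×(168−294) = -2420 J.

-2420 J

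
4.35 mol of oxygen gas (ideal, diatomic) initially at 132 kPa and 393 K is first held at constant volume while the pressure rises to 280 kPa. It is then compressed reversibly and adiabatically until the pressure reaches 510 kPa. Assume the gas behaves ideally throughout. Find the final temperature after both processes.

989 K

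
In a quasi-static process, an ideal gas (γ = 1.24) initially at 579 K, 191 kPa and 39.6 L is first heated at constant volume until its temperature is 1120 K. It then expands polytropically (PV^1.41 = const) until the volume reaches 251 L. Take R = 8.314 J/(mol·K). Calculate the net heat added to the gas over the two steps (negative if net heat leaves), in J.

16000 J

n = P₁V₁/(RT₁) = 191×39.6/(8.314×579) = 1.57 mol.
Step 1 — Isochoric: V stays 39.6 L; P/T = const ⇒ T₂ = 1120 K, P₂ = 369 kPa.
W = 0 (no volume change).
ΔU = nCvΔT = 1.57×34.6×(1120−579) = 29400 J.
Q = ΔU = 29400 J.
State after step 1: P = 369 kPa, V = 39.6 L, T = 1120 K.
Step 2 — Polytropic n=1.41: T₂ = T₁(V₁/V₂)^(n−1) = 1120×(0.158)^0.41 = 525 K; P₂ = P₁(V₁/V₂)^n = 27.3 kPa.
W = (P₁V₁−P₂V₂)/(n−1) = (369×39.6−27.3×251)/0.41 = 18900 J.
ΔU = nCvΔT = 1.57×34.6×(525−1120) = -32400 J.
Q = ΔU + W = -13400 J.
Net over both steps: W = 18900 J, Q = 16000 J, ΔU = -2920 J.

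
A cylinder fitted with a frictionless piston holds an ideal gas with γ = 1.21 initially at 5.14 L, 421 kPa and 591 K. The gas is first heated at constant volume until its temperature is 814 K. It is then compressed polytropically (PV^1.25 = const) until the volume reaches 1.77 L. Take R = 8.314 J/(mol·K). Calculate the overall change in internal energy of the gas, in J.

8220 J

n = P₁V₁/(RT₁) = 421×5.14/(8.314×591) = 0.440 mol.
Step 1 — Isochoric: V stays 5.14 L; P/T = const ⇒ T₂ = 814 K, P₂ = 580 kPa.
W = 0 (no volume change).
ΔU = nCvΔT = 0.440×39.6×(814−591) = 3890 J.
Q = ΔU = 3890 J.
State after step 1: P = 580 kPa, V = 5.14 L, T = 814 K.
Step 2 — Polytropic n=1.25: T₂ = T₁(V₁/V₂)^(n−1) = 814×(2.90)^0.25 = 1060 K; P₂ = P₁(V₁/V₂)^n = 2200 kPa.
W = (P₁V₁−P₂V₂)/(n−1) = (580×5.14−2200×1.77)/0.25 = -3640 J.
ΔU = nCvΔT = 0.440×39.6×(1060−814) = 4330 J.
Q = ΔU + W = 694 J.
Net over both steps: W = -3640 J, Q = 4580 J, ΔU = 8220 J.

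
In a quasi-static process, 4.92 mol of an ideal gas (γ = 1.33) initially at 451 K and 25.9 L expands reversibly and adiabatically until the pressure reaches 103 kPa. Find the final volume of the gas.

111 L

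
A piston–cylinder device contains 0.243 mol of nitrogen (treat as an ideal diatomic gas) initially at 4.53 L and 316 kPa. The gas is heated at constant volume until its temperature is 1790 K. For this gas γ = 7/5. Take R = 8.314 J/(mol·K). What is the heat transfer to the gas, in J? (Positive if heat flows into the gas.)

5460 J

T₁ = P₁V₁/(nR) = 316×4.53/(0.243×8.314) = 709 K.
Isochoric: V stays 4.53 L; P/T = const ⇒ T₂ = 1790 K, P₂ = 798 kPa.
W = 0 (no volume change).
ΔU = nCvΔT = 0.243×20.8×(1790−709) = 5460 J.
Q = ΔU = 5460 J.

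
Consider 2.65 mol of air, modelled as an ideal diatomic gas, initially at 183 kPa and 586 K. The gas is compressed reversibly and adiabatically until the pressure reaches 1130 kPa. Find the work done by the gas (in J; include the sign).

V₁ = nRT₁/P₁ = 2.65×8.314×586/183 = 70.6 L.
Adiabatic: T₂/T₁ = (P₂/P₁)^((γ−1)/γ) ⇒ T₂ = 586×(6.17)^0.286 = 986 K; V₂ = 19.2 L.
ΔU = nCvΔT = 2.65×20.8×(986−586) = 22000 J.
Q = 0 for an adiabatic process, so W = −ΔU = -22000 J.

-22000 J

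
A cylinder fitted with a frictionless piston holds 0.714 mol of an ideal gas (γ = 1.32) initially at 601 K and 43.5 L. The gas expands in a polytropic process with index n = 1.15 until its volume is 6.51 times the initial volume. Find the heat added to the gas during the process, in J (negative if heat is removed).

3100 J

P₁ = nRT₁/V₁ = 0.714×8.314×601/43.5 = 82.0 kPa.
Polytropic n=1.15: T₂ = T₁(V₁/V₂)^(n−1) = 601×(0.154)^0.15 = 454 K; P₂ = P₁(V₁/V₂)^n = 9.51 kPa.
W = (P₁V₁−P₂V₂)/(n−1) = (82.0×43.5−9.51×283)/0.15 = 5830 J.
ΔU = nCvΔT = 0.714×26.0×(454−601) = -2730 J.
Q = ΔU + W = 3100 J.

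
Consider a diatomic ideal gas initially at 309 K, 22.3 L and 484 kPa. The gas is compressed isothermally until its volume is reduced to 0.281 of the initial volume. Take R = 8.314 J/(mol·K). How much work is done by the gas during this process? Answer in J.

-13700 J

n = P₁V₁/(RT₁) = 484×22.3/(8.314×309) = 4.20 mol.
Isothermal: T stays 309 K; PV = const ⇒ V₂ = 6.27 L, P₂ = 1720 kPa.
W = nRT ln(V₂/V₁) = 4.20×8.314×309×ln(0.281) = -13700 J.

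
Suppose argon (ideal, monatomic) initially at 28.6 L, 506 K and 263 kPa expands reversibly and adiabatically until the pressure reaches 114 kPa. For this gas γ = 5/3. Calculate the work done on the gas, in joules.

n = P₁V₁/(RT₁) = 263×28.6/(8.314×506) = 1.79 mol.
Adiabatic: T₂/T₁ = (P₂/P₁)^((γ−1)/γ) ⇒ T₂ = 506×(0.433)^0.400 = 362 K; V₂ = 47.2 L.
ΔU = nCvΔT = 1.79×12.5×(362−506) = -3210 J.
Q = 0 for an adiabatic process, so W = −ΔU = 3210 J.
Work done on the gas = −W_by = -3210 J.

-3210 J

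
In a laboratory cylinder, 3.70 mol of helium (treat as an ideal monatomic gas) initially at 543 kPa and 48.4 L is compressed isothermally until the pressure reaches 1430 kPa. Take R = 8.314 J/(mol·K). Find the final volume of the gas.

18.4 L

T₁ = P₁V₁/(nR) = 543×48.4/(3.70×8.314) = 854 K.
Isothermal: T stays 854 K; PV = const ⇒ V₂ = 18.4 L, P₂ = 1430 kPa.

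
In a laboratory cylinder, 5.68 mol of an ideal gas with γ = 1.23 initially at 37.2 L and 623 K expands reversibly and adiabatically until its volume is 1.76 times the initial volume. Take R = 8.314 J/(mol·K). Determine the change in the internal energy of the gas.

P₁ = nRT₁/V₁ = 5.68×8.314×623/37.2 = 791 kPa.
Adiabatic: TV^(γ−1) = const ⇒ T₂ = 623×(0.568)^0.230 = 547 K; PV^γ = const ⇒ P₂ = 395 kPa.
For an ideal gas ΔU = nCvΔT with Cv = R/(γ−1) = 36.1 J/(mol·K).
ΔU = 5.68×36.1×(547−623) = -15600 J.

-15600 J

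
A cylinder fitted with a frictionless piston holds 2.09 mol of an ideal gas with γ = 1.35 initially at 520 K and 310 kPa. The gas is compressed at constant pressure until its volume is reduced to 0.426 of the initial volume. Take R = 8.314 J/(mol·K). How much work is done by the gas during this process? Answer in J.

-5190 J

V₁ = nRT₁/P₁ = 2.09×8.314×520/310 = 29.1 L.
Isobaric: P stays 310 kPa; V/T = const ⇒ T₂ = 222 K, V₂ = 12.4 L.
W = PΔV = 310×(12.4−29.1) kPa·L = -5190 J.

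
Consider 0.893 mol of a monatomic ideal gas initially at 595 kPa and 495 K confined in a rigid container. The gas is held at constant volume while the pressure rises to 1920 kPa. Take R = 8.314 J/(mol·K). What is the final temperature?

V₁ = nRT₁/P₁ = 0.893×8.314×495/595 = 6.18 L.
Isochoric: V stays 6.18 L; P/T = const ⇒ T₂ = 1600 K, P₂ = 1920 kPa.

1600 K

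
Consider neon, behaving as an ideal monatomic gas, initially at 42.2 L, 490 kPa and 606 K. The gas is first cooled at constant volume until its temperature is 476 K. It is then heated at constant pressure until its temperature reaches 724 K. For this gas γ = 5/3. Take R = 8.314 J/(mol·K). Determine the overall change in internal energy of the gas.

6040 J

n = P₁V₁/(RT₁) = 490×42.2/(8.314×606) = 4.10 mol.
Step 1 — Isochoric: V stays 42.2 L; P/T = const ⇒ T₂ = 476 K, P₂ = 385 kPa.
W = 0 (no volume change).
ΔU = nCvΔT = 4.10×12.5×(476−606) = -6650 J.
Q = ΔU = -6650 J.
State after step 1: P = 385 kPa, V = 42.2 L, T = 476 K.
Step 2 — Isobaric: P stays 385 kPa; V/T = const ⇒ T₂ = 724 K, V₂ = 64.2 L.
W = PΔV = 385×(64.2−42.2) kPa·L = 8460 J.
ΔU = nCvΔT = 4.10×12.5×(724−476) = 12700 J.
Q = ΔU + W = nCpΔT = 21200 J.
Net over both steps: W = 8460 J, Q = 14500 J, ΔU = 6040 J.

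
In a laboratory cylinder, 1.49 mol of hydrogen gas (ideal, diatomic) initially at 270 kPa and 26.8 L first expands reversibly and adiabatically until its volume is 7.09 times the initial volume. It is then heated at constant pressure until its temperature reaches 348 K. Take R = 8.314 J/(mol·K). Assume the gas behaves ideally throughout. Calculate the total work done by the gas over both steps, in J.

10800 J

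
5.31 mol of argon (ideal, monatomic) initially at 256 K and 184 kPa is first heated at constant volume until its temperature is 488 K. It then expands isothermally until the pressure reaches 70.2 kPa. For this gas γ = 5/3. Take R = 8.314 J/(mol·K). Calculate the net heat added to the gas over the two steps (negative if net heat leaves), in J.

50000 J

V₁ = nRT₁/P₁ = 5.31×8.314×256/184 = 61.4 L.
Step 1 — Isochoric: V stays 61.4 L; P/T = const ⇒ T₂ = 488 K, P₂ = 351 kPa.
W = 0 (no volume change).
ΔU = nCvΔT = 5.31×12.5×(488−256) = 15400 J.
Q = ΔU = 15400 J.
State after step 1: P = 351 kPa, V = 61.4 L, T = 488 K.
Step 2 — Isothermal: T stays 488 K; PV = const ⇒ V₂ = 307 L, P₂ = 70.2 kPa.
ΔU = 0 (ideal gas, T constant).
W = nRT ln(V₂/V₁) = 5.31×8.314×488×ln(5.00) = 34700 J.
Q = ΔU + W = 34700 J.
Net over both steps: W = 34700 J, Q = 50000 J, ΔU = 15400 J.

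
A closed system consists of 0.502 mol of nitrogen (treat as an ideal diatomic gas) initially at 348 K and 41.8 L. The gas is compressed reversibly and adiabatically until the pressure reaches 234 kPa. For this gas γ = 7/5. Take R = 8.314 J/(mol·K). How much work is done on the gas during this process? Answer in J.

P₁ = nRT₁/V₁ = 0.502×8.314×348/41.8 = 34.7 kPa.
Adiabatic: T₂/T₁ = (P₂/P₁)^((γ−1)/γ) ⇒ T₂ = 348×(6.73)^0.286 = 600 K; V₂ = 10.7 L.
ΔU = nCvΔT = 0.502×20.8×(600−348) = 2630 J.
Q = 0 for an adiabatic process, so W = −ΔU = -2630 J.
Work done on the gas = −W_by = 2630 J.

2630 J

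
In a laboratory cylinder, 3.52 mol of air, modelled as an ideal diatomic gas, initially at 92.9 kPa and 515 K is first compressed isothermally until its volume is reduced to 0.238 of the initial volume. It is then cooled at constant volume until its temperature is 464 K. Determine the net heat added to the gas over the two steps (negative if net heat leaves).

V₁ = nRT₁/P₁ = 3.52×8.314×515/92.9 = 162 L.
Step 1 — Isothermal: T stays 515 K; PV = const ⇒ V₂ = 38.6 L, P₂ = 390 kPa.
ΔU = 0 (ideal gas, T constant).
W = nRT ln(V₂/V₁) = 3.52×8.314×515×ln(0.238) = -21600 J.
Q = ΔU + W = -21600 J.
State after step 1: P = 390 kPa, V = 38.6 L, T = 515 K.
Step 2 — Isochoric: V stays 38.6 L; P/T = const ⇒ T₂ = 464 K, P₂ = 352 kPa.
W = 0 (no volume change).
ΔU = nCvΔT = 3.52×20.8×(464−515) = -3730 J.
Q = ΔU = -3730 J.
Net over both steps: W = -21600 J, Q = -25400 J, ΔU = -3730 J.

-25400 J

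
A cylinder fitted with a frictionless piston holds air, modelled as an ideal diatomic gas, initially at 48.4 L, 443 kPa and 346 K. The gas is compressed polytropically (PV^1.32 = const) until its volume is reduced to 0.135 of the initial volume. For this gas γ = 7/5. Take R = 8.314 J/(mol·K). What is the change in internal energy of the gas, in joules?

n = P₁V₁/(RT₁) = 443×48.4/(8.314×346) = 7.45 mol.
Polytropic n=1.32: T₂ = T₁(V₁/V₂)^(n−1) = 346×(7.41)^0.32 = 657 K; P₂ = P₁(V₁/V₂)^n = 6230 kPa.
For an ideal gas ΔU = nCvΔT with Cv = (5/2)R = 20.8 J/(mol·K).
ΔU = 7.45×20.8×(657−346) = 48100 J.

48100 J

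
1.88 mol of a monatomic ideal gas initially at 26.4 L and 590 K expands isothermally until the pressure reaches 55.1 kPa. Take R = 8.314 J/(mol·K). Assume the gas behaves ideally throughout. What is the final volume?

P₁ = nRT₁/V₁ = 1.88×8.314×590/26.4 = 349 kPa.
Isothermal: T stays 590 K; PV = const ⇒ V₂ = 167 L, P₂ = 55.1 kPa.

167 L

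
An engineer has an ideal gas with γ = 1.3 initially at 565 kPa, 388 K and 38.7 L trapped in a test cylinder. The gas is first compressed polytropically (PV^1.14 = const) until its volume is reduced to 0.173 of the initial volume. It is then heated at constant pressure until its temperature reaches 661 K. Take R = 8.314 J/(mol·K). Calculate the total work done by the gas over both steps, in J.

n = P₁V₁/(RT₁) = 565×38.7/(8.314×388) = 6.78 mol.
Step 1 — Polytropic n=1.14: T₂ = T₁(V₁/V₂)^(n−1) = 388×(5.78)^0.14 = 496 K; P₂ = P₁(V₁/V₂)^n = 4180 kPa.
W = (P₁V₁−P₂V₂)/(n−1) = (565×38.7−4180×6.70)/0.14 = -43500 J.
ΔU = nCvΔT = 6.78×27.7×(496−388) = 20300 J.
Q = ΔU + W = -23200 J.
State after step 1: P = 4180 kPa, V = 6.70 L, T = 496 K.
Step 2 — Isobaric: P stays 4180 kPa; V/T = const ⇒ T₂ = 661 K, V₂ = 8.92 L.
W = PΔV = 4180×(8.92−6.70) kPa·L = 9300 J.
ΔU = nCvΔT = 6.78×27.7×(661−496) = 31000 J.
Q = ΔU + W = nCpΔT = 40300 J.
Net over both steps: W = -34200 J, Q = 17100 J, ΔU = 51300 J.

-34200 J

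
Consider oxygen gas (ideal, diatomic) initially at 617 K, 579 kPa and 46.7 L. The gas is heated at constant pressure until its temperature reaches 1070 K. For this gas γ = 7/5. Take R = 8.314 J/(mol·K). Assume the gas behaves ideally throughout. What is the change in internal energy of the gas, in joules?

49600 J

n = P₁V₁/(RT₁) = 579×46.7/(8.314×617) = 5.27 mol.
Isobaric: P stays 579 kPa; V/T = const ⇒ T₂ = 1070 K, V₂ = 81.0 L.
For an ideal gas ΔU = nCvΔT with Cv = (5/2)R = 20.8 J/(mol·K).
ΔU = 5.27×20.8×(1070−617) = 49600 J.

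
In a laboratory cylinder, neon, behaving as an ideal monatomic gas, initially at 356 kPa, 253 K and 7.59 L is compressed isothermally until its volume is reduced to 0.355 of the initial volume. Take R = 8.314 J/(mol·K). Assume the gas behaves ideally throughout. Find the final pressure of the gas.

Isothermal: T stays 253 K; PV = const ⇒ V₂ = 2.69 L, P₂ = 1000 kPa.

1000 kPa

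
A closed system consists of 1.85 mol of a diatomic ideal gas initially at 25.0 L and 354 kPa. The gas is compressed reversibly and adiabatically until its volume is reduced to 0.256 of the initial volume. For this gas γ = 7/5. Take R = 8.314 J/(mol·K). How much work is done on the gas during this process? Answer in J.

T₁ = P₁V₁/(nR) = 354×25.0/(1.85×8.314) = 575 K.
Adiabatic: TV^(γ−1) = const ⇒ T₂ = 575×(3.91)^0.400 = 992 K; PV^γ = const ⇒ P₂ = 2380 kPa.
ΔU = nCvΔT = 1.85×20.8×(992−575) = 16000 J.
Q = 0 for an adiabatic process, so W = −ΔU = -16000 J.
Work done on the gas = −W_by = 16000 J.

16000 J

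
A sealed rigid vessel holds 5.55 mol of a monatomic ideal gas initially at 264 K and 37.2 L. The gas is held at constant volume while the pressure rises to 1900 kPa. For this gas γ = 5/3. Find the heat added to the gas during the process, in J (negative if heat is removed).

87700 J

P₁ = nRT₁/V₁ = 5.55×8.314×264/37.2 = 327 kPa.
Isochoric: V stays 37.2 L; P/T = const ⇒ T₂ = 1530 K, P₂ = 1900 kPa.
W = 0 (no volume change).
ΔU = nCvΔT = 5.55×12.5×(1530−264) = 87700 J.
Q = ΔU = 87700 J.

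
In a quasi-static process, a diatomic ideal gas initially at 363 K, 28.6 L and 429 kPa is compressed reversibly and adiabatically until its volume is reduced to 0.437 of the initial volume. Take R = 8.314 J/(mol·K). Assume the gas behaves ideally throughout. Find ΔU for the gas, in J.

n = P₁V₁/(RT₁) = 429×28.6/(8.314×363) = 4.07 mol.
Adiabatic: TV^(γ−1) = const ⇒ T₂ = 363×(2.29)^0.400 = 505 K; PV^γ = const ⇒ P₂ = 1370 kPa.
For an ideal gas ΔU = nCvΔT with Cv = (5/2)R = 20.8 J/(mol·K).
ΔU = 4.07×20.8×(505−363) = 12000 J.

12000 J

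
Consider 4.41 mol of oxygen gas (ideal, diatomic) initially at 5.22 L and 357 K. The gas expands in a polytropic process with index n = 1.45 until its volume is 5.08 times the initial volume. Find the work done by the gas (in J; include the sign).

15100 J

P₁ = nRT₁/V₁ = 4.41×8.314×357/5.22 = 2510 kPa.
Polytropic n=1.45: T₂ = T₁(V₁/V₂)^(n−1) = 357×(0.197)^0.45 = 172 K; P₂ = P₁(V₁/V₂)^n = 238 kPa.
W = (P₁V₁−P₂V₂)/(n−1) = (2510×5.22−238×26.5)/0.45 = 15100 J.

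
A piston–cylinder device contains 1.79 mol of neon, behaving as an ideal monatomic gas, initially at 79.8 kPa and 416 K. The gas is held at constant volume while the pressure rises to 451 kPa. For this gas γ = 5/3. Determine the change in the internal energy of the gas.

43200 J

V₁ = nRT₁/P₁ = 1.79×8.314×416/79.8 = 77.6 L.
Isochoric: V stays 77.6 L; P/T = const ⇒ T₂ = 2350 K, P₂ = 451 kPa.
For an ideal gas ΔU = nCvΔT with Cv = (3/2)R = 12.5 J/(mol·K).
ΔU = 1.79×12.5×(2350−416) = 43200 J.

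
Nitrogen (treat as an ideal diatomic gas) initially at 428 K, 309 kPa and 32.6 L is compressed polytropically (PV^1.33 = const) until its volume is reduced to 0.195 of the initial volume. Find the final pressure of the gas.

Polytropic n=1.33: T₂ = T₁(V₁/V₂)^(n−1) = 428×(5.13)^0.33 = 734 K; P₂ = P₁(V₁/V₂)^n = 2720 kPa.

2720 kPa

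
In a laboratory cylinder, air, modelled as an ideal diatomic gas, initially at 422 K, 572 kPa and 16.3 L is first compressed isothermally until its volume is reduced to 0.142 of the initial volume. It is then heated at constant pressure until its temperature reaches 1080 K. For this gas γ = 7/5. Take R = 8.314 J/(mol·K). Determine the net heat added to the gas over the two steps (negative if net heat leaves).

n = P₁V₁/(RT₁) = 572×16.3/(8.314×422) = 2.66 mol.
Step 1 — Isothermal: T stays 422 K; PV = const ⇒ V₂ = 2.31 L, P₂ = 4030 kPa.
ΔU = 0 (ideal gas, T constant).
W = nRT ln(V₂/V₁) = 2.66×8.314×422×ln(0.142) = -18200 J.
Q = ΔU + W = -18200 J.
State after step 1: P = 4030 kPa, V = 2.31 L, T = 422 K.
Step 2 — Isobaric: P stays 4030 kPa; V/T = const ⇒ T₂ = 1080 K, V₂ = 5.92 L.
W = PΔV = 4030×(5.92−2.31) kPa·L = 14500 J.
ΔU = nCvΔT = 2.66×20.8×(1080−422) = 36300 J.
Q = ΔU + W = nCpΔT = 50900 J.
Net over both steps: W = -3660 J, Q = 32700 J, ΔU = 36300 J.

32700 J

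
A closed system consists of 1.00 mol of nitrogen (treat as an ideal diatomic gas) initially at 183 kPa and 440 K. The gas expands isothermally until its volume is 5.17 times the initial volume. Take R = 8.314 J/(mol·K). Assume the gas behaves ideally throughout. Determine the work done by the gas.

V₁ = nRT₁/P₁ = 1.00×8.314×440/183 = 20.0 L.
Isothermal: T stays 440 K; PV = const ⇒ V₂ = 103 L, P₂ = 35.4 kPa.
W = nRT ln(V₂/V₁) = 1.00×8.314×440×ln(5.17) = 6010 J.

6010 J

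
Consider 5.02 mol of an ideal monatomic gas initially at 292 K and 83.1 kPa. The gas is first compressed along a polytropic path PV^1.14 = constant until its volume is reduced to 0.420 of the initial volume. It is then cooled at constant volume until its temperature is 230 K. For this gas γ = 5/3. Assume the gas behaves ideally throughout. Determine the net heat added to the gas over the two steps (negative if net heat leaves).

-15100 J

V₁ = nRT₁/P₁ = 5.02×8.314×292/83.1 = 147 L.
Step 1 — Polytropic n=1.14: T₂ = T₁(V₁/V₂)^(n−1) = 292×(2.38)^0.14 = 330 K; P₂ = P₁(V₁/V₂)^n = 223 kPa.
W = (P₁V₁−P₂V₂)/(n−1) = (83.1×147−223×61.6)/0.14 = -11200 J.
ΔU = nCvΔT = 5.02×12.5×(330−292) = 2360 J.
Q = ΔU + W = -8880 J.
State after step 1: P = 223 kPa, V = 61.6 L, T = 330 K.
Step 2 — Isochoric: V stays 61.6 L; P/T = const ⇒ T₂ = 230 K, P₂ = 156 kPa.
W = 0 (no volume change).
ΔU = nCvΔT = 5.02×12.5×(230−330) = -6240 J.
Q = ΔU = -6240 J.
Net over both steps: W = -11200 J, Q = -15100 J, ΔU = -3880 J.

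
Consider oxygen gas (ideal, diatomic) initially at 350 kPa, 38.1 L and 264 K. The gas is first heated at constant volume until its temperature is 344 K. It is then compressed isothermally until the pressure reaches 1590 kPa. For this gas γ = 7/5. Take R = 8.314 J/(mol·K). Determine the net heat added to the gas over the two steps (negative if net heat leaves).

n = P₁V₁/(RT₁) = 350×38.1/(8.314×264) = 6.08 mol.
Step 1 — Isochoric: V stays 38.1 L; P/T = const ⇒ T₂ = 344 K, P₂ = 456 kPa.
W = 0 (no volume change).
ΔU = nCvΔT = 6.08×20.8×(344−264) = 10100 J.
Q = ΔU = 10100 J.
State after step 1: P = 456 kPa, V = 38.1 L, T = 344 K.
Step 2 — Isothermal: T stays 344 K; PV = const ⇒ V₂ = 10.9 L, P₂ = 1590 kPa.
ΔU = 0 (ideal gas, T constant).
W = nRT ln(V₂/V₁) = 6.08×8.314×344×ln(0.287) = -21700 J.
Q = ΔU + W = -21700 J.
Net over both steps: W = -21700 J, Q = -11600 J, ΔU = 10100 J.

-11600 J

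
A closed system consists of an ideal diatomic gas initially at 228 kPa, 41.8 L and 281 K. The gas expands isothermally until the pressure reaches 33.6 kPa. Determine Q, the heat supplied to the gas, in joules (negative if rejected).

18200 J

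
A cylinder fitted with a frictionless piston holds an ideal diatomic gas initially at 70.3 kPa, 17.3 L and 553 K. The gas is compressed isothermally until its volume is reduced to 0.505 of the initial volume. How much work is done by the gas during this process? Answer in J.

-831 J

n = P₁V₁/(RT₁) = 70.3×17.3/(8.314×553) = 0.265 mol.
Isothermal: T stays 553 K; PV = const ⇒ V₂ = 8.74 L, P₂ = 139 kPa.
W = nRT ln(V₂/V₁) = 0.265×8.314×553×ln(0.505) = -831 J.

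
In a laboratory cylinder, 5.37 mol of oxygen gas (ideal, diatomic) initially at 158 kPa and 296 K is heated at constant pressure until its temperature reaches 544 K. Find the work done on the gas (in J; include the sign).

V₁ = nRT₁/P₁ = 5.37×8.314×296/158 = 83.6 L.
Isobaric: P stays 158 kPa; V/T = const ⇒ T₂ = 544 K, V₂ = 154 L.
W = PΔV = 158×(154−83.6) kPa·L = 11100 J.
Work done on the gas = −W_by = -11100 J.

-11100 J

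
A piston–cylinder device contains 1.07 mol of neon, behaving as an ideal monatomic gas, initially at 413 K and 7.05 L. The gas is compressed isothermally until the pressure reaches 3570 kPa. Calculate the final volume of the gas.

1.03 L

P₁ = nRT₁/V₁ = 1.07×8.314×413/7.05 = 521 kPa.
Isothermal: T stays 413 K; PV = const ⇒ V₂ = 1.03 L, P₂ = 3570 kPa.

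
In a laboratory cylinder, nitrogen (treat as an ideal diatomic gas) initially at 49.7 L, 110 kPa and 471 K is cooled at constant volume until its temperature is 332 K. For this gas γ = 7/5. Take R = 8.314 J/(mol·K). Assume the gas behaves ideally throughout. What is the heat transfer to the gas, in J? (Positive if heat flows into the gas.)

-4030 J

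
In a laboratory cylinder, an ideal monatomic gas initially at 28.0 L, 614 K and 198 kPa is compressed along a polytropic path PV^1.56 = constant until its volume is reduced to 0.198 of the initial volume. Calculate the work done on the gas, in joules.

14600 J

n = P₁V₁/(RT₁) = 198×28.0/(8.314×614) = 1.09 mol.
Polytropic n=1.56: T₂ = T₁(V₁/V₂)^(n−1) = 614×(5.05)^0.56 = 1520 K; P₂ = P₁(V₁/V₂)^n = 2480 kPa.
W = (P₁V₁−P₂V₂)/(n−1) = (198×28.0−2480×5.54)/0.56 = -14600 J.
Work done on the gas = −W_by = 14600 J.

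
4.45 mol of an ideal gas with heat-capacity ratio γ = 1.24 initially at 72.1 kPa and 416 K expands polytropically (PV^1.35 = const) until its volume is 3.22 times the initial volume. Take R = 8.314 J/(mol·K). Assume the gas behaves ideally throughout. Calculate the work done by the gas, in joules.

V₁ = nRT₁/P₁ = 4.45×8.314×416/72.1 = 213 L.
Polytropic n=1.35: T₂ = T₁(V₁/V₂)^(n−1) = 416×(0.311)^0.35 = 276 K; P₂ = P₁(V₁/V₂)^n = 14.9 kPa.
W = (P₁V₁−P₂V₂)/(n−1) = (72.1×213−14.9×687)/0.35 = 14800 J.

14800 J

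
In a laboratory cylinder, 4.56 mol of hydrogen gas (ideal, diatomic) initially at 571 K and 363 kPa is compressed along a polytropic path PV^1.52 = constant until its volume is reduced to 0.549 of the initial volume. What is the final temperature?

780 K

V₁ = nRT₁/P₁ = 4.56×8.314×571/363 = 59.6 L.
Polytropic n=1.52: T₂ = T₁(V₁/V₂)^(n−1) = 571×(1.82)^0.52 = 780 K; P₂ = P₁(V₁/V₂)^n = 903 kPa.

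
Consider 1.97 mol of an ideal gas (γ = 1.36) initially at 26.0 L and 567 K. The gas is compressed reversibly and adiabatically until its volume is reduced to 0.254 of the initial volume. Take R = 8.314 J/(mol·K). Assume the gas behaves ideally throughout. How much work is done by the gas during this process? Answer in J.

-16500 J

P₁ = nRT₁/V₁ = 1.97×8.314×567/26.0 = 357 kPa.
Adiabatic: TV^(γ−1) = const ⇒ T₂ = 567×(3.94)^0.360 = 929 K; PV^γ = const ⇒ P₂ = 2300 kPa.
ΔU = nCvΔT = 1.97×23.1×(929−567) = 16500 J.
Q = 0 for an adiabatic process, so W = −ΔU = -16500 J.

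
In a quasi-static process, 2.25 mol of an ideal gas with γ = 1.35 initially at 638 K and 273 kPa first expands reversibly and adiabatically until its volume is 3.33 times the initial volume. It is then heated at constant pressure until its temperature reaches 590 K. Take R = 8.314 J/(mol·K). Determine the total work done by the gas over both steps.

14900 J

V₁ = nRT₁/P₁ = 2.25×8.314×638/273 = 43.7 L.
Step 1 — Adiabatic: TV^(γ−1) = const ⇒ T₂ = 638×(0.300)^0.350 = 419 K; PV^γ = const ⇒ P₂ = 53.8 kPa.
ΔU = nCvΔT = 2.25×23.8×(419−638) = -11700 J.
Q = 0 for an adiabatic process, so W = −ΔU = 11700 J.
State after step 1: P = 53.8 kPa, V = 146 L, T = 419 K.
Step 2 — Isobaric: P stays 53.8 kPa; V/T = const ⇒ T₂ = 590 K, V₂ = 205 L.
W = PΔV = 53.8×(205−146) kPa·L = 3200 J.
ΔU = nCvΔT = 2.25×23.8×(590−419) = 9150 J.
Q = ΔU + W = nCpΔT = 12400 J.
Net over both steps: W = 14900 J, Q = 12400 J, ΔU = -2570 J.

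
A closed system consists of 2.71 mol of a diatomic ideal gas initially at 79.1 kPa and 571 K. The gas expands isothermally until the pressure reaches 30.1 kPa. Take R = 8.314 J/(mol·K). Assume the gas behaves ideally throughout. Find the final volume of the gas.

V₁ = nRT₁/P₁ = 2.71×8.314×571/79.1 = 163 L.
Isothermal: T stays 571 K; PV = const ⇒ V₂ = 427 L, P₂ = 30.1 kPa.

427 L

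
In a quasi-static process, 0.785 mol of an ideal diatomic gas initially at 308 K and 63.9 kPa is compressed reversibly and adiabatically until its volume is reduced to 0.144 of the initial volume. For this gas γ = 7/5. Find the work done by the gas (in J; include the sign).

-5880 J

V₁ = nRT₁/P₁ = 0.785×8.314×308/63.9 = 31.5 L.
Adiabatic: TV^(γ−1) = const ⇒ T₂ = 308×(6.94)^0.400 = 669 K; PV^γ = const ⇒ P₂ = 963 kPa.
ΔU = nCvΔT = 0.785×20.8×(669−308) = 5880 J.
Q = 0 for an adiabatic process, so W = −ΔU = -5880 J.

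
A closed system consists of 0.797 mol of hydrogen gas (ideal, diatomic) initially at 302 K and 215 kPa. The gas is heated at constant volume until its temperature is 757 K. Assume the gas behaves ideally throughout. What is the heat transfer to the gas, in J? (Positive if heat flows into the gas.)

7540 J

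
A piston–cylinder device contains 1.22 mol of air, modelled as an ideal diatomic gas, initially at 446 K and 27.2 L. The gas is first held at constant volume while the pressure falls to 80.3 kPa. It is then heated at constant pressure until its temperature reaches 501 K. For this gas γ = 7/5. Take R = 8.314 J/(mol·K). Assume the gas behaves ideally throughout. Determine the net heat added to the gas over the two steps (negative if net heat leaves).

4290 J

P₁ = nRT₁/V₁ = 1.22×8.314×446/27.2 = 166 kPa.
Step 1 — Isochoric: V stays 27.2 L; P/T = const ⇒ T₂ = 215 K, P₂ = 80.3 kPa.
W = 0 (no volume change).
ΔU = nCvΔT = 1.22×20.8×(215−446) = -5850 J.
Q = ΔU = -5850 J.
State after step 1: P = 80.3 kPa, V = 27.2 L, T = 215 K.
Step 2 — Isobaric: P stays 80.3 kPa; V/T = const ⇒ T₂ = 501 K, V₂ = 63.3 L.
W = PΔV = 80.3×(63.3−27.2) kPa·L = 2900 J.
ΔU = nCvΔT = 1.22×20.8×(501−215) = 7240 J.
Q = ΔU + W = nCpΔT = 10100 J.
Net over both steps: W = 2900 J, Q = 4290 J, ΔU = 1390 J.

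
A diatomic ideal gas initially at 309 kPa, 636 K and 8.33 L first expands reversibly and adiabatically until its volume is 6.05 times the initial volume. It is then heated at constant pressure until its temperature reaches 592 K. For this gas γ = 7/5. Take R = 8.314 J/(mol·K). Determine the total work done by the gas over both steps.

n = P₁V₁/(RT₁) = 309×8.33/(8.314×636) = 0.487 mol.
Step 1 — Adiabatic: TV^(γ−1) = const ⇒ T₂ = 636×(0.165)^0.400 = 310 K; PV^γ = const ⇒ P₂ = 24.9 kPa.
ΔU = nCvΔT = 0.487×20.8×(310−636) = -3300 J.
Q = 0 for an adiabatic process, so W = −ΔU = 3300 J.
State after step 1: P = 24.9 kPa, V = 50.4 L, T = 310 K.
Step 2 — Isobaric: P stays 24.9 kPa; V/T = const ⇒ T₂ = 592 K, V₂ = 96.4 L.
W = PΔV = 24.9×(96.4−50.4) kPa·L = 1140 J.
ΔU = nCvΔT = 0.487×20.8×(592−310) = 2860 J.
Q = ΔU + W = nCpΔT = 4000 J.
Net over both steps: W = 4450 J, Q = 4000 J, ΔU = -445 J.

4450 J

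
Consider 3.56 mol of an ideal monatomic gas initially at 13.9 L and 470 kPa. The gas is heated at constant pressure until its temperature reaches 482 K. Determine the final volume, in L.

30.4 L

T₁ = P₁V₁/(nR) = 470×13.9/(3.56×8.314) = 221 K.
Isobaric: P stays 470 kPa; V/T = const ⇒ T₂ = 482 K, V₂ = 30.4 L.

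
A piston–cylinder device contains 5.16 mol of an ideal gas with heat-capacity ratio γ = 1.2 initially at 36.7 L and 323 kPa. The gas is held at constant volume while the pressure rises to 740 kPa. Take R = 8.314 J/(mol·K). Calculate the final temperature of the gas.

T₁ = P₁V₁/(nR) = 323×36.7/(5.16×8.314) = 276 K.
Isochoric: V stays 36.7 L; P/T = const ⇒ T₂ = 633 K, P₂ = 740 kPa.

633 K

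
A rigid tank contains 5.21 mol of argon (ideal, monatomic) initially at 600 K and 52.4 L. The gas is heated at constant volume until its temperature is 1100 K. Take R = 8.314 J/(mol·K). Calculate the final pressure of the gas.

P₁ = nRT₁/V₁ = 5.21×8.314×600/52.4 = 496 kPa.
Isochoric: V stays 52.4 L; P/T = const ⇒ T₂ = 1100 K, P₂ = 909 kPa.

909 kPa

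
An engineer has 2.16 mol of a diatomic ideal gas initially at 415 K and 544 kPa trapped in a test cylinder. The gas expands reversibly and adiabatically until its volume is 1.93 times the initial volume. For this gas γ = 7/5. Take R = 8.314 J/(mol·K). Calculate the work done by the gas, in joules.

V₁ = nRT₁/P₁ = 2.16×8.314×415/544 = 13.7 L.
Adiabatic: TV^(γ−1) = const ⇒ T₂ = 415×(0.518)^0.400 = 319 K; PV^γ = const ⇒ P₂ = 217 kPa.
ΔU = nCvΔT = 2.16×20.8×(319−415) = -4310 J.
Q = 0 for an adiabatic process, so W = −ΔU = 4310 J.

4310 J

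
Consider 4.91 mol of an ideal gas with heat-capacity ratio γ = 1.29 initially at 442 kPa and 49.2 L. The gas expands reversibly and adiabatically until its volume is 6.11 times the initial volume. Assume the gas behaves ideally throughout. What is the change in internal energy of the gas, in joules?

T₁ = P₁V₁/(nR) = 442×49.2/(4.91×8.314) = 533 K.
Adiabatic: TV^(γ−1) = const ⇒ T₂ = 533×(0.164)^0.290 = 315 K; PV^γ = const ⇒ P₂ = 42.8 kPa.
For an ideal gas ΔU = nCvΔT with Cv = R/(γ−1) = 28.7 J/(mol·K).
ΔU = 4.91×28.7×(315−533) = -30600 J.

-30600 J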